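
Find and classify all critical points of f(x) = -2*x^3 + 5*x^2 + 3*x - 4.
f'(x) = -6*x^2 + 10*x + 3

Solve f'(x) = 0:
  6*x^2 - 10*x - 3 = 0 has no rational roots; quadratic formula: x = (10 ± √172)/12.
  ⇒ x = 5/6 - sqrt(43)/6 ≈ -0.2596, 5/6 + sqrt(43)/6 ≈ 1.9262

f''(x) = 10 - 12*x
Second-derivative test at each critical point:
  f''(-0.2596) = 13.1149 > 0 → local minimum
  f''(1.9262) = -13.1149 < 0 → local maximum

Critical points: x = 5/6 - sqrt(43)/6 ≈ -0.2596 (local minimum); x = 5/6 + sqrt(43)/6 ≈ 1.9262 (local maximum)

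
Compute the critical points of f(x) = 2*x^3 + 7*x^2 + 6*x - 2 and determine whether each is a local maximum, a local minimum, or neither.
f'(x) = 6*x^2 + 14*x + 6

Solve f'(x) = 0:
  Factor: 6*x^2 + 14*x + 6 = 2*(3*x^2 + 7*x + 3); 3*x^2 + 7*x + 3 = 0 has no rational roots; quadratic formula: x = (-7 ± √13)/6.
  ⇒ x = -7/6 - sqrt(13)/6 ≈ -1.7676, -7/6 + sqrt(13)/6 ≈ -0.5657

f''(x) = 12*x + 14
Second-derivative test at each critical point:
  f''(-1.7676) = -7.2111 < 0 → local maximum
  f''(-0.5657) = 7.2111 > 0 → local minimum

Critical points: x = -7/6 - sqrt(13)/6 ≈ -1.7676 (local maximum); x = -7/6 + sqrt(13)/6 ≈ -0.5657 (local minimum)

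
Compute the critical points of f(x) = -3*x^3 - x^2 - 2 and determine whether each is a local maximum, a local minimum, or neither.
f'(x) = x*(-9*x - 2)

Solve f'(x) = 0:
  Factor: -9*x^2 - 2*x = -x*(9*x + 2) = 0.
  ⇒ x = -2/9, 0

f''(x) = -18*x - 2
Second-derivative test at each critical point:
  f''(-2/9) = 2 > 0 → local minimum
  f''(0) = -2 < 0 → local maximum

Critical points: x = -2/9 (local minimum); x = 0 (local maximum)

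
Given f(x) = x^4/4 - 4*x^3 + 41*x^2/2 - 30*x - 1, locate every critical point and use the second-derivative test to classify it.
f'(x) = x^3 - 12*x^2 + 41*x - 30

Solve f'(x) = 0:
  Factor: x^3 - 12*x^2 + 41*x - 30 = (x - 6)*(x - 5)*(x - 1) = 0.
  ⇒ x = 1, 5, 6

f''(x) = 3*x^2 - 24*x + 41
Second-derivative test at each critical point:
  f''(1) = 20 > 0 → local minimum
  f''(5) = -4 < 0 → local maximum
  f''(6) = 5 > 0 → local minimum

Critical points: x = 1 (local minimum); x = 5 (local maximum); x = 6 (local minimum)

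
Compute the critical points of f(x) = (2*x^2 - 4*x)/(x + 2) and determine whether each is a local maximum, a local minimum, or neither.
f'(x) = 2*(x^2 + 4*x - 4)/(x^2 + 4*x + 4)

Solve f'(x) = 0:
  f'(x) = 2*(x^2 + 4*x - 4)/(x + 2)^2; the denominator is positive wherever f is defined, so f'(x) = 0 ⇔ 2*x^2 + 8*x - 8 = 0.
  Factor: 2*x^2 + 8*x - 8 = 2*(x^2 + 4*x - 4); x^2 + 4*x - 4 = 0 has no rational roots; quadratic formula: x = (-4 ± √32)/2.
  ⇒ x = -2*sqrt(2) - 2 ≈ -4.8284, -2 + 2*sqrt(2) ≈ 0.8284

f''(x) = 32/(x^3 + 6*x^2 + 12*x + 8)
Second-derivative test at each critical point:
  f''(-4.8284) = -1.4142 < 0 → local maximum
  f''(0.8284) = 1.4142 > 0 → local minimum

Critical points: x = -2*sqrt(2) - 2 ≈ -4.8284 (local maximum); x = -2 + 2*sqrt(2) ≈ 0.8284 (local minimum)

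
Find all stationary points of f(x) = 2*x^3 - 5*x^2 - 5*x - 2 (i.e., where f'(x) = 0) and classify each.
f'(x) = 6*x^2 - 10*x - 5

Solve f'(x) = 0:
  6*x^2 - 10*x - 5 = 0 has no rational roots; quadratic formula: x = (10 ± √220)/12.
  ⇒ x = 5/6 - sqrt(55)/6 ≈ -0.4027, 5/6 + sqrt(55)/6 ≈ 2.0694

f''(x) = 12*x - 10
Second-derivative test at each critical point:
  f''(-0.4027) = -14.8324 < 0 → local maximum
  f''(2.0694) = 14.8324 > 0 → local minimum

Critical points: x = 5/6 - sqrt(55)/6 ≈ -0.4027 (local maximum); x = 5/6 + sqrt(55)/6 ≈ 2.0694 (local minimum)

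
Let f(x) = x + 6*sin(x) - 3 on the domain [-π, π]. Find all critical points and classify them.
f'(x) = 6*cos(x) + 1

Solve f'(x) = 0 on [-π, π]:
  f'(x) = 0 ⇔ cos(x) = -1/6, i.e. x = ±arccos(-1/6) + 2nπ; keep the solutions lying in [-π, π].
  ⇒ x = -acos(-1/6) ≈ -1.7382, acos(-1/6) ≈ 1.7382

f''(x) = -6*sin(x)
Second-derivative test at each critical point:
  f''(-1.7382) = 5.9161 > 0 → local minimum
  f''(1.7382) = -5.9161 < 0 → local maximum

Critical points: x = -acos(-1/6) ≈ -1.7382 (local minimum); x = acos(-1/6) ≈ 1.7382 (local maximum)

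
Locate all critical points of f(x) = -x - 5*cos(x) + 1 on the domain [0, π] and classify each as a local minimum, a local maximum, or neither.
f'(x) = 5*sin(x) - 1

Solve f'(x) = 0 on [0, π]:
  f'(x) = 0 ⇔ sin(x) = 1/5, i.e. x = arcsin(1/5) + 2nπ or x = π − arcsin(1/5) + 2nπ; keep the solutions lying in [0, π].
  ⇒ x = asin(1/5) ≈ 0.2014, pi - asin(1/5) ≈ 2.9402

f''(x) = 5*cos(x)
Second-derivative test at each critical point:
  f''(0.2014) = 4.8990 > 0 → local minimum
  f''(2.9402) = -4.8990 < 0 → local maximum

Critical points: x = asin(1/5) ≈ 0.2014 (local minimum); x = pi - asin(1/5) ≈ 2.9402 (local maximum)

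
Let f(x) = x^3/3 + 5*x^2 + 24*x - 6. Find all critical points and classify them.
f'(x) = x^2 + 10*x + 24

Solve f'(x) = 0:
  Factor: x^2 + 10*x + 24 = (x + 4)*(x + 6) = 0.
  ⇒ x = -6, -4

f''(x) = 2*x + 10
Second-derivative test at each critical point:
  f''(-6) = -2 < 0 → local maximum
  f''(-4) = 2 > 0 → local minimum

Critical points: x = -6 (local maximum); x = -4 (local minimum)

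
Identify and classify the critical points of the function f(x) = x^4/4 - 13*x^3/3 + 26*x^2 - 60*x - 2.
f'(x) = x^3 - 13*x^2 + 52*x - 60

Solve f'(x) = 0:
  Factor: x^3 - 13*x^2 + 52*x - 60 = (x - 6)*(x - 5)*(x - 2) = 0.
  ⇒ x = 2, 5, 6

f''(x) = 3*x^2 - 26*x + 52
Second-derivative test at each critical point:
  f''(2) = 12 > 0 → local minimum
  f''(5) = -3 < 0 → local maximum
  f''(6) = 4 > 0 → local minimum

Critical points: x = 2 (local minimum); x = 5 (local maximum); x = 6 (local minimum)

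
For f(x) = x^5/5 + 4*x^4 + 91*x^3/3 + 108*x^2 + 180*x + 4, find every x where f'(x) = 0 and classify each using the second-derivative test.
f'(x) = x^4 + 16*x^3 + 91*x^2 + 216*x + 180

Solve f'(x) = 0:
  Factor: x^4 + 16*x^3 + 91*x^2 + 216*x + 180 = (x + 2)*(x + 3)*(x + 5)*(x + 6) = 0.
  ⇒ x = -6, -5, -3, -2

f''(x) = 4*x^3 + 48*x^2 + 182*x + 216
Second-derivative test at each critical point:
  f''(-6) = -12 < 0 → local maximum
  f''(-5) = 6 > 0 → local minimum
  f''(-3) = -6 < 0 → local maximum
  f''(-2) = 12 > 0 → local minimum

Critical points: x = -6 (local maximum); x = -5 (local minimum); x = -3 (local maximum); x = -2 (local minimum)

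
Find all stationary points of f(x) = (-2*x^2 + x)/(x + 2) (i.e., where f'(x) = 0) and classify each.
f'(x) = 2*(-x^2 - 4*x + 1)/(x^2 + 4*x + 4)

Solve f'(x) = 0:
  f'(x) = -2*(x^2 + 4*x - 1)/(x + 2)^2; the denominator is positive wherever f is defined, so f'(x) = 0 ⇔ -2*x^2 - 8*x + 2 = 0.
  Factor: -2*x^2 - 8*x + 2 = -2*(x^2 + 4*x - 1); x^2 + 4*x - 1 = 0 has no rational roots; quadratic formula: x = (-4 ± √20)/2.
  ⇒ x = -sqrt(5) - 2 ≈ -4.2361, -2 + sqrt(5) ≈ 0.2361

f''(x) = -20/(x^3 + 6*x^2 + 12*x + 8)
Second-derivative test at each critical point:
  f''(-4.2361) = 1.7889 > 0 → local minimum
  f''(0.2361) = -1.7889 < 0 → local maximum

Critical points: x = -sqrt(5) - 2 ≈ -4.2361 (local minimum); x = -2 + sqrt(5) ≈ 0.2361 (local maximum)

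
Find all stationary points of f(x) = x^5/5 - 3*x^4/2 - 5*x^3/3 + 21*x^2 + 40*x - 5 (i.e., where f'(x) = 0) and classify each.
f'(x) = x^4 - 6*x^3 - 5*x^2 + 42*x + 40

Solve f'(x) = 0:
  Factor: x^4 - 6*x^3 - 5*x^2 + 42*x + 40 = (x - 5)*(x - 4)*(x + 1)*(x + 2) = 0.
  ⇒ x = -2, -1, 4, 5

f''(x) = 4*x^3 - 18*x^2 - 10*x + 42
Second-derivative test at each critical point:
  f''(-2) = -42 < 0 → local maximum
  f''(-1) = 30 > 0 → local minimum
  f''(4) = -30 < 0 → local maximum
  f''(5) = 42 > 0 → local minimum

Critical points: x = -2 (local maximum); x = -1 (local minimum); x = 4 (local maximum); x = 5 (local minimum)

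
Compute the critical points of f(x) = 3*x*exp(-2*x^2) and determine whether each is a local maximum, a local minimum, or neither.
f'(x) = 3*(1 - 4*x^2)*exp(-2*x^2)

Solve f'(x) = 0:
  f'(x) = (3 - 12*x^2)·exp(-2*x^2) and exp(-2*x^2) > 0 for every x, so f'(x) = 0 ⇔ 3 - 12*x^2 = 0.
  Factor: 3 - 12*x^2 = -3*(2*x - 1)*(2*x + 1) = 0.
  ⇒ x = -1/2, 1/2

f''(x) = (48*x^3 - 36*x)*exp(-2*x^2)
Second-derivative test at each critical point:
  f''(-1/2) = 7.2784 > 0 → local minimum
  f''(1/2) = -7.2784 < 0 → local maximum

Critical points: x = -1/2 (local minimum); x = 1/2 (local maximum)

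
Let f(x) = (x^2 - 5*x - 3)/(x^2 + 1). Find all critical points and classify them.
f'(x) = (5*x^2 + 8*x - 5)/(x^4 + 2*x^2 + 1)

Solve f'(x) = 0:
  f'(x) = (5*x^2 + 8*x - 5)/(x^2 + 1)^2; the denominator is positive wherever f is defined, so f'(x) = 0 ⇔ 5*x^2 + 8*x - 5 = 0.
  5*x^2 + 8*x - 5 = 0 has no rational roots; quadratic formula: x = (-8 ± √164)/10.
  ⇒ x = -sqrt(41)/5 - 4/5 ≈ -2.0806, -4/5 + sqrt(41)/5 ≈ 0.4806

f''(x) = 2*(-5*x^3 - 12*x^2 + 15*x + 4)/(x^6 + 3*x^4 + 3*x^2 + 1)
Second-derivative test at each critical point:
  f''(-2.0806) = -0.4510 < 0 → local maximum
  f''(0.4806) = 8.4510 > 0 → local minimum

Critical points: x = -sqrt(41)/5 - 4/5 ≈ -2.0806 (local maximum); x = -4/5 + sqrt(41)/5 ≈ 0.4806 (local minimum)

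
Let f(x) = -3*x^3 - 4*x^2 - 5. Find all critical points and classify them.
f'(x) = x*(-9*x - 8)

Solve f'(x) = 0:
  Factor: -9*x^2 - 8*x = -x*(9*x + 8) = 0.
  ⇒ x = -8/9, 0

f''(x) = -18*x - 8
Second-derivative test at each critical point:
  f''(-8/9) = 8 > 0 → local minimum
  f''(0) = -8 < 0 → local maximum

Critical points: x = -8/9 (local minimum); x = 0 (local maximum)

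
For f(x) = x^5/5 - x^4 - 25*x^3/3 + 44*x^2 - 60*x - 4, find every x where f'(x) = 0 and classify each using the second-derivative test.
f'(x) = x^4 - 4*x^3 - 25*x^2 + 88*x - 60

Solve f'(x) = 0:
  Factor: x^4 - 4*x^3 - 25*x^2 + 88*x - 60 = (x - 6)*(x - 2)*(x - 1)*(x + 5) = 0.
  ⇒ x = -5, 1, 2, 6

f''(x) = 4*x^3 - 12*x^2 - 50*x + 88
Second-derivative test at each critical point:
  f''(-5) = -462 < 0 → local maximum
  f''(1) = 30 > 0 → local minimum
  f''(2) = -28 < 0 → local maximum
  f''(6) = 220 > 0 → local minimum

Critical points: x = -5 (local maximum); x = 1 (local minimum); x = 2 (local maximum); x = 6 (local minimum)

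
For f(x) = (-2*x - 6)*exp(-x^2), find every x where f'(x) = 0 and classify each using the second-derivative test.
f'(x) = 2*(2*x*(x + 3) - 1)*exp(-x^2)

Solve f'(x) = 0:
  f'(x) = (4*x^2 + 12*x - 2)·exp(-x^2) and exp(-x^2) > 0 for every x, so f'(x) = 0 ⇔ 4*x^2 + 12*x - 2 = 0.
  Factor: 4*x^2 + 12*x - 2 = 2*(2*x^2 + 6*x - 1); 2*x^2 + 6*x - 1 = 0 has no rational roots; quadratic formula: x = (-6 ± √44)/4.
  ⇒ x = -sqrt(11)/2 - 3/2 ≈ -3.1583, -3/2 + sqrt(11)/2 ≈ 0.1583

f''(x) = 4*(-2*x^2*(x + 3) + 3*x + 3)*exp(-x^2)
Second-derivative test at each critical point:
  f''(-3.1583) = -0.0006 < 0 → local maximum
  f''(0.1583) = 12.9381 > 0 → local minimum

Critical points: x = -sqrt(11)/2 - 3/2 ≈ -3.1583 (local maximum); x = -3/2 + sqrt(11)/2 ≈ 0.1583 (local minimum)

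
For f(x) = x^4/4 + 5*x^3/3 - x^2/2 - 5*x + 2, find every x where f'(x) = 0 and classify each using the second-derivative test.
f'(x) = x^3 + 5*x^2 - x - 5

Solve f'(x) = 0:
  Factor: x^3 + 5*x^2 - x - 5 = (x - 1)*(x + 1)*(x + 5) = 0.
  ⇒ x = -5, -1, 1

f''(x) = 3*x^2 + 10*x - 1
Second-derivative test at each critical point:
  f''(-5) = 24 > 0 → local minimum
  f''(-1) = -8 < 0 → local maximum
  f''(1) = 12 > 0 → local minimum

Critical points: x = -5 (local minimum); x = -1 (local maximum); x = 1 (local minimum)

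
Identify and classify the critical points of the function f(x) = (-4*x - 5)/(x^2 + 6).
f'(x) = 2*(2*x^2 + 5*x - 12)/(x^4 + 12*x^2 + 36)

Solve f'(x) = 0:
  f'(x) = 2*(x + 4)*(2*x - 3)/(x^2 + 6)^2; the denominator is positive wherever f is defined, so f'(x) = 0 ⇔ 4*x^2 + 10*x - 24 = 0.
  Factor: 4*x^2 + 10*x - 24 = 2*(x + 4)*(2*x - 3) = 0.
  ⇒ x = -4, 3/2

f''(x) = 2*(-4*x^2*(4*x + 5) + (12*x + 5)*(x^2 + 6))/(x^2 + 6)^3
Second-derivative test at each critical point:
  f''(-4) = -1/22 < 0 → local maximum
  f''(3/2) = 32/99 > 0 → local minimum

Critical points: x = -4 (local maximum); x = 3/2 (local minimum)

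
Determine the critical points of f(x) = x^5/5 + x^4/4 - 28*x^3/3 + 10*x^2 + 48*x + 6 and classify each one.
f'(x) = x^4 + x^3 - 28*x^2 + 20*x + 48

Solve f'(x) = 0:
  Factor: x^4 + x^3 - 28*x^2 + 20*x + 48 = (x - 4)*(x - 2)*(x + 1)*(x + 6) = 0.
  ⇒ x = -6, -1, 2, 4

f''(x) = 4*x^3 + 3*x^2 - 56*x + 20
Second-derivative test at each critical point:
  f''(-6) = -400 < 0 → local maximum
  f''(-1) = 75 > 0 → local minimum
  f''(2) = -48 < 0 → local maximum
  f''(4) = 100 > 0 → local minimum

Critical points: x = -6 (local maximum); x = -1 (local minimum); x = 2 (local maximum); x = 4 (local minimum)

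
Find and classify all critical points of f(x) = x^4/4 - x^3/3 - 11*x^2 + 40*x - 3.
f'(x) = x^3 - x^2 - 22*x + 40

Solve f'(x) = 0:
  Factor: x^3 - x^2 - 22*x + 40 = (x - 4)*(x - 2)*(x + 5) = 0.
  ⇒ x = -5, 2, 4

f''(x) = 3*x^2 - 2*x - 22
Second-derivative test at each critical point:
  f''(-5) = 63 > 0 → local minimum
  f''(2) = -14 < 0 → local maximum
  f''(4) = 18 > 0 → local minimum

Critical points: x = -5 (local minimum); x = 2 (local maximum); x = 4 (local minimum)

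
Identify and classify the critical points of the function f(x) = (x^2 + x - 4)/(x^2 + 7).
f'(x) = (-x^2 + 22*x + 7)/(x^4 + 14*x^2 + 49)

Solve f'(x) = 0:
  f'(x) = -(x^2 - 22*x - 7)/(x^2 + 7)^2; the denominator is positive wherever f is defined, so f'(x) = 0 ⇔ -x^2 + 22*x + 7 = 0.
  x^2 - 22*x - 7 = 0 has no rational roots; quadratic formula: x = (22 ± √512)/2.
  ⇒ x = 11 - 8*sqrt(2) ≈ -0.3137, 11 + 8*sqrt(2) ≈ 22.3137

f''(x) = 2*(x^3 - 33*x^2 - 21*x + 77)/(x^6 + 21*x^4 + 147*x^2 + 343)
Second-derivative test at each critical point:
  f''(-0.3137) = 0.4491 > 0 → local minimum
  f''(22.3137) = -8.876e-05 < 0 → local maximum

Critical points: x = 11 - 8*sqrt(2) ≈ -0.3137 (local minimum); x = 11 + 8*sqrt(2) ≈ 22.3137 (local maximum)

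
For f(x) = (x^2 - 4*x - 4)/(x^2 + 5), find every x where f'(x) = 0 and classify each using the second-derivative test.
f'(x) = 2*(2*x^2 + 9*x - 10)/(x^4 + 10*x^2 + 25)

Solve f'(x) = 0:
  f'(x) = 2*(2*x^2 + 9*x - 10)/(x^2 + 5)^2; the denominator is positive wherever f is defined, so f'(x) = 0 ⇔ 4*x^2 + 18*x - 20 = 0.
  Factor: 4*x^2 + 18*x - 20 = 2*(2*x^2 + 9*x - 10); 2*x^2 + 9*x - 10 = 0 has no rational roots; quadratic formula: x = (-9 ± √161)/4.
  ⇒ x = -sqrt(161)/4 - 9/4 ≈ -5.4221, -9/4 + sqrt(161)/4 ≈ 0.9221

f''(x) = 2*(-4*x^3 - 27*x^2 + 60*x + 45)/(x^6 + 15*x^4 + 75*x^2 + 125)
Second-derivative test at each critical point:
  f''(-5.4221) = -0.0214 < 0 → local maximum
  f''(0.9221) = 0.7414 > 0 → local minimum

Critical points: x = -sqrt(161)/4 - 9/4 ≈ -5.4221 (local maximum); x = -9/4 + sqrt(161)/4 ≈ 0.9221 (local minimum)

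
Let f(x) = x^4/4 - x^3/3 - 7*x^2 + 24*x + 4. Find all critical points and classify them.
f'(x) = x^3 - x^2 - 14*x + 24

Solve f'(x) = 0:
  Factor: x^3 - x^2 - 14*x + 24 = (x - 3)*(x - 2)*(x + 4) = 0.
  ⇒ x = -4, 2, 3

f''(x) = 3*x^2 - 2*x - 14
Second-derivative test at each critical point:
  f''(-4) = 42 > 0 → local minimum
  f''(2) = -6 < 0 → local maximum
  f''(3) = 7 > 0 → local minimum

Critical points: x = -4 (local minimum); x = 2 (local maximum); x = 3 (local minimum)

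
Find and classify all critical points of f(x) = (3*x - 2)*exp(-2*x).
f'(x) = (7 - 6*x)*exp(-2*x)

Solve f'(x) = 0:
  f'(x) = (7 - 6*x)·exp(-2*x) and exp(-2*x) > 0 for every x, so f'(x) = 0 ⇔ 7 - 6*x = 0.
  7 - 6*x = 0.
  ⇒ x = 7/6

f''(x) = 4*(3*x - 5)*exp(-2*x)
Second-derivative test at each critical point:
  f''(7/6) = -0.5818 < 0 → local maximum

Critical points: x = 7/6 (local maximum)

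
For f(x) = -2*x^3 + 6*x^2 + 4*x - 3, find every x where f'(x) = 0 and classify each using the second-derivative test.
f'(x) = -6*x^2 + 12*x + 4

Solve f'(x) = 0:
  Factor: -6*x^2 + 12*x + 4 = -2*(3*x^2 - 6*x - 2); 3*x^2 - 6*x - 2 = 0 has no rational roots; quadratic formula: x = (6 ± √60)/6.
  ⇒ x = 1 - sqrt(15)/3 ≈ -0.2910, 1 + sqrt(15)/3 ≈ 2.2910

f''(x) = 12 - 12*x
Second-derivative test at each critical point:
  f''(-0.2910) = 15.4919 > 0 → local minimum
  f''(2.2910) = -15.4919 < 0 → local maximum

Critical points: x = 1 - sqrt(15)/3 ≈ -0.2910 (local minimum); x = 1 + sqrt(15)/3 ≈ 2.2910 (local maximum)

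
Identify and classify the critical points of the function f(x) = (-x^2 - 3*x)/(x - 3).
f'(x) = (-x^2 + 6*x + 9)/(x^2 - 6*x + 9)

Solve f'(x) = 0:
  f'(x) = -(x^2 - 6*x - 9)/(x - 3)^2; the denominator is positive wherever f is defined, so f'(x) = 0 ⇔ -x^2 + 6*x + 9 = 0.
  x^2 - 6*x - 9 = 0 has no rational roots; quadratic formula: x = (6 ± √72)/2.
  ⇒ x = 3 - 3*sqrt(2) ≈ -1.2426, 3 + 3*sqrt(2) ≈ 7.2426

f''(x) = -36/(x^3 - 9*x^2 + 27*x - 27)
Second-derivative test at each critical point:
  f''(-1.2426) = 0.4714 > 0 → local minimum
  f''(7.2426) = -0.4714 < 0 → local maximum

Critical points: x = 3 - 3*sqrt(2) ≈ -1.2426 (local minimum); x = 3 + 3*sqrt(2) ≈ 7.2426 (local maximum)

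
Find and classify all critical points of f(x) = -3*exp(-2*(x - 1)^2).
f'(x) = 12*(x - 1)*exp(-2*(x - 1)^2)

Solve f'(x) = 0:
  f'(x) = (12*x - 12)·exp(-2*(x - 1)^2) and exp(-2*(x - 1)^2) > 0 for every x, so f'(x) = 0 ⇔ 12*x - 12 = 0.
  Factor: 12*x - 12 = 12*(x - 1) = 0.
  ⇒ x = 1

f''(x) = 12*(1 - 4*(x - 1)^2)*exp(-2*(x - 1)^2)
Second-derivative test at each critical point:
  f''(1) = 12 > 0 → local minimum

Critical points: x = 1 (local minimum)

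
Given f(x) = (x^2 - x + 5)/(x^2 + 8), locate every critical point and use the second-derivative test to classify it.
f'(x) = (x^2 + 6*x - 8)/(x^4 + 16*x^2 + 64)

Solve f'(x) = 0:
  f'(x) = (x^2 + 6*x - 8)/(x^2 + 8)^2; the denominator is positive wherever f is defined, so f'(x) = 0 ⇔ x^2 + 6*x - 8 = 0.
  x^2 + 6*x - 8 = 0 has no rational roots; quadratic formula: x = (-6 ± √68)/2.
  ⇒ x = -sqrt(17) - 3 ≈ -7.1231, -3 + sqrt(17) ≈ 1.1231

f''(x) = 2*(-x^3 - 9*x^2 + 24*x + 24)/(x^6 + 24*x^4 + 192*x^2 + 512)
Second-derivative test at each critical point:
  f''(-7.1231) = -0.0024 < 0 → local maximum
  f''(1.1231) = 0.0961 > 0 → local minimum

Critical points: x = -sqrt(17) - 3 ≈ -7.1231 (local maximum); x = -3 + sqrt(17) ≈ 1.1231 (local minimum)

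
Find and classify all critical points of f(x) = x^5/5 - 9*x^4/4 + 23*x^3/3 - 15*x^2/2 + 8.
f'(x) = x*(x^3 - 9*x^2 + 23*x - 15)

Solve f'(x) = 0:
  Factor: x^4 - 9*x^3 + 23*x^2 - 15*x = x*(x - 5)*(x - 3)*(x - 1) = 0.
  ⇒ x = 0, 1, 3, 5

f''(x) = 4*x^3 - 27*x^2 + 46*x - 15
Second-derivative test at each critical point:
  f''(0) = -15 < 0 → local maximum
  f''(1) = 8 > 0 → local minimum
  f''(3) = -12 < 0 → local maximum
  f''(5) = 40 > 0 → local minimum

Critical points: x = 0 (local maximum); x = 1 (local minimum); x = 3 (local maximum); x = 5 (local minimum)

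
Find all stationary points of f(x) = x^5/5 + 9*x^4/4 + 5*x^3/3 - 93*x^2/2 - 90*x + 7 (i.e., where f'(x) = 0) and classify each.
f'(x) = x^4 + 9*x^3 + 5*x^2 - 93*x - 90

Solve f'(x) = 0:
  Factor: x^4 + 9*x^3 + 5*x^2 - 93*x - 90 = (x - 3)*(x + 1)*(x + 5)*(x + 6) = 0.
  ⇒ x = -6, -5, -1, 3

f''(x) = 4*x^3 + 27*x^2 + 10*x - 93
Second-derivative test at each critical point:
  f''(-6) = -45 < 0 → local maximum
  f''(-5) = 32 > 0 → local minimum
  f''(-1) = -80 < 0 → local maximum
  f''(3) = 288 > 0 → local minimum

Critical points: x = -6 (local maximum); x = -5 (local minimum); x = -1 (local maximum); x = 3 (local minimum)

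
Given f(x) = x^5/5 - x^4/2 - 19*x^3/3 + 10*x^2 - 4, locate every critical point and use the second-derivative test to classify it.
f'(x) = x*(x^3 - 2*x^2 - 19*x + 20)

Solve f'(x) = 0:
  Factor: x^4 - 2*x^3 - 19*x^2 + 20*x = x*(x - 5)*(x - 1)*(x + 4) = 0.
  ⇒ x = -4, 0, 1, 5

f''(x) = 4*x^3 - 6*x^2 - 38*x + 20
Second-derivative test at each critical point:
  f''(-4) = -180 < 0 → local maximum
  f''(0) = 20 > 0 → local minimum
  f''(1) = -20 < 0 → local maximum
  f''(5) = 180 > 0 → local minimum

Critical points: x = -4 (local maximum); x = 0 (local minimum); x = 1 (local maximum); x = 5 (local minimum)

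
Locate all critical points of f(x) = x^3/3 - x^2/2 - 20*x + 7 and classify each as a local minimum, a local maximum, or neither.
f'(x) = x^2 - x - 20

Solve f'(x) = 0:
  Factor: x^2 - x - 20 = (x - 5)*(x + 4) = 0.
  ⇒ x = -4, 5

f''(x) = 2*x - 1
Second-derivative test at each critical point:
  f''(-4) = -9 < 0 → local maximum
  f''(5) = 9 > 0 → local minimum

Critical points: x = -4 (local maximum); x = 5 (local minimum)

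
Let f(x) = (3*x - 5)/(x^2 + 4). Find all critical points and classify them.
f'(x) = (-3*x^2 + 10*x + 12)/(x^4 + 8*x^2 + 16)

Solve f'(x) = 0:
  f'(x) = -(3*x^2 - 10*x - 12)/(x^2 + 4)^2; the denominator is positive wherever f is defined, so f'(x) = 0 ⇔ -3*x^2 + 10*x + 12 = 0.
  3*x^2 - 10*x - 12 = 0 has no rational roots; quadratic formula: x = (10 ± √244)/6.
  ⇒ x = 5/3 - sqrt(61)/3 ≈ -0.9367, 5/3 + sqrt(61)/3 ≈ 4.2701

f''(x) = 2*(4*x^2*(3*x - 5) + (5 - 9*x)*(x^2 + 4))/(x^2 + 4)^3
Second-derivative test at each critical point:
  f''(-0.9367) = 0.6566 > 0 → local minimum
  f''(4.2701) = -0.0316 < 0 → local maximum

Critical points: x = 5/3 - sqrt(61)/3 ≈ -0.9367 (local minimum); x = 5/3 + sqrt(61)/3 ≈ 4.2701 (local maximum)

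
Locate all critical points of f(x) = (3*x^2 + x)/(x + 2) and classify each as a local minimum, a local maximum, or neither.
f'(x) = (3*x^2 + 12*x + 2)/(x^2 + 4*x + 4)

Solve f'(x) = 0:
  f'(x) = (3*x^2 + 12*x + 2)/(x + 2)^2; the denominator is positive wherever f is defined, so f'(x) = 0 ⇔ 3*x^2 + 12*x + 2 = 0.
  3*x^2 + 12*x + 2 = 0 has no rational roots; quadratic formula: x = (-12 ± √120)/6.
  ⇒ x = -2 - sqrt(30)/3 ≈ -3.8257, -2 + sqrt(30)/3 ≈ -0.1743

f''(x) = 20/(x^3 + 6*x^2 + 12*x + 8)
Second-derivative test at each critical point:
  f''(-3.8257) = -3.2863 < 0 → local maximum
  f''(-0.1743) = 3.2863 > 0 → local minimum

Critical points: x = -2 - sqrt(30)/3 ≈ -3.8257 (local maximum); x = -2 + sqrt(30)/3 ≈ -0.1743 (local minimum)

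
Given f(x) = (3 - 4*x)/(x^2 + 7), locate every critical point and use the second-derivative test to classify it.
f'(x) = 2*(2*x^2 - 3*x - 14)/(x^4 + 14*x^2 + 49)

Solve f'(x) = 0:
  f'(x) = 2*(x + 2)*(2*x - 7)/(x^2 + 7)^2; the denominator is positive wherever f is defined, so f'(x) = 0 ⇔ 4*x^2 - 6*x - 28 = 0.
  Factor: 4*x^2 - 6*x - 28 = 2*(x + 2)*(2*x - 7) = 0.
  ⇒ x = -2, 7/2

f''(x) = 2*(4*x^2*(3 - 4*x) + 3*(4*x - 1)*(x^2 + 7))/(x^2 + 7)^3
Second-derivative test at each critical point:
  f''(-2) = -2/11 < 0 → local maximum
  f''(7/2) = 32/539 > 0 → local minimum

Critical points: x = -2 (local maximum); x = 7/2 (local minimum)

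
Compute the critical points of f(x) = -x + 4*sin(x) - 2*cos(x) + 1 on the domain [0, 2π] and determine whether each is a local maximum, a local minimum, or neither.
f'(x) = 2*sin(x) + 4*cos(x) - 1

Solve f'(x) = 0 on [0, 2π]:
  f'(x) = 0 ⇔ 2*sin(x) + 4*cos(x) = 1. Write the left side as R·cos(x + φ) with R = √(4² + (-2)²) = 2*sqrt(5), cos φ = 2*sqrt(5)/5, sin φ = -sqrt(5)/5; then cos(x + φ) = sqrt(5)/10. Solve for x and keep the solutions lying in [0, 2π].
  ⇒ x = atan((1 + 2*sqrt(19))/(2 - sqrt(19))) + pi ≈ 1.8089, atan((1 - 2*sqrt(19))/(2 + sqrt(19))) + 2*pi ≈ 5.4015

f''(x) = -4*sin(x) + 2*cos(x)
Second-derivative test at each critical point:
  f''(1.8089) = -4.3589 < 0 → local maximum
  f''(5.4015) = 4.3589 > 0 → local minimum

Critical points: x = atan((1 + 2*sqrt(19))/(2 - sqrt(19))) + pi ≈ 1.8089 (local maximum); x = atan((1 - 2*sqrt(19))/(2 + sqrt(19))) + 2*pi ≈ 5.4015 (local minimum)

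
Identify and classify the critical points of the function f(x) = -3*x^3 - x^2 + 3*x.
f'(x) = -9*x^2 - 2*x + 3

Solve f'(x) = 0:
  9*x^2 + 2*x - 3 = 0 has no rational roots; quadratic formula: x = (-2 ± √112)/18.
  ⇒ x = -2*sqrt(7)/9 - 1/9 ≈ -0.6991, -1/9 + 2*sqrt(7)/9 ≈ 0.4768

f''(x) = -18*x - 2
Second-derivative test at each critical point:
  f''(-0.6991) = 10.5830 > 0 → local minimum
  f''(0.4768) = -10.5830 < 0 → local maximum

Critical points: x = -2*sqrt(7)/9 - 1/9 ≈ -0.6991 (local minimum); x = -1/9 + 2*sqrt(7)/9 ≈ 0.4768 (local maximum)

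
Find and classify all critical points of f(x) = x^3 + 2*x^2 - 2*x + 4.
f'(x) = 3*x^2 + 4*x - 2

Solve f'(x) = 0:
  3*x^2 + 4*x - 2 = 0 has no rational roots; quadratic formula: x = (-4 ± √40)/6.
  ⇒ x = -sqrt(10)/3 - 2/3 ≈ -1.7208, -2/3 + sqrt(10)/3 ≈ 0.3874

f''(x) = 6*x + 4
Second-derivative test at each critical point:
  f''(-1.7208) = -6.3246 < 0 → local maximum
  f''(0.3874) = 6.3246 > 0 → local minimum

Critical points: x = -sqrt(10)/3 - 2/3 ≈ -1.7208 (local maximum); x = -2/3 + sqrt(10)/3 ≈ 0.3874 (local minimum)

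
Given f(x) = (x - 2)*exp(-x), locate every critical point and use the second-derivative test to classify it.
f'(x) = (3 - x)*exp(-x)

Solve f'(x) = 0:
  f'(x) = (3 - x)·exp(-x) and exp(-x) > 0 for every x, so f'(x) = 0 ⇔ 3 - x = 0.
  3 - x = 0.
  ⇒ x = 3

f''(x) = (x - 4)*exp(-x)
Second-derivative test at each critical point:
  f''(3) = -0.0498 < 0 → local maximum

Critical points: x = 3 (local maximum)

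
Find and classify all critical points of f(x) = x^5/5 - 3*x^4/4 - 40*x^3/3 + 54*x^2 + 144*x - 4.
f'(x) = x^4 - 3*x^3 - 40*x^2 + 108*x + 144

Solve f'(x) = 0:
  Factor: x^4 - 3*x^3 - 40*x^2 + 108*x + 144 = (x - 6)*(x - 4)*(x + 1)*(x + 6) = 0.
  ⇒ x = -6, -1, 4, 6

f''(x) = 4*x^3 - 9*x^2 - 80*x + 108
Second-derivative test at each critical point:
  f''(-6) = -600 < 0 → local maximum
  f''(-1) = 175 > 0 → local minimum
  f''(4) = -100 < 0 → local maximum
  f''(6) = 168 > 0 → local minimum

Critical points: x = -6 (local maximum); x = -1 (local minimum); x = 4 (local maximum); x = 6 (local minimum)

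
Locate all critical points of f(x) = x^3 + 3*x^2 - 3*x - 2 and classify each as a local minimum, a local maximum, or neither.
f'(x) = 3*x^2 + 6*x - 3

Solve f'(x) = 0:
  Factor: 3*x^2 + 6*x - 3 = 3*(x^2 + 2*x - 1); x^2 + 2*x - 1 = 0 has no rational roots; quadratic formula: x = (-2 ± √8)/2.
  ⇒ x = -sqrt(2) - 1 ≈ -2.4142, -1 + sqrt(2) ≈ 0.4142

f''(x) = 6*x + 6
Second-derivative test at each critical point:
  f''(-2.4142) = -8.4853 < 0 → local maximum
  f''(0.4142) = 8.4853 > 0 → local minimum

Critical points: x = -sqrt(2) - 1 ≈ -2.4142 (local maximum); x = -1 + sqrt(2) ≈ 0.4142 (local minimum)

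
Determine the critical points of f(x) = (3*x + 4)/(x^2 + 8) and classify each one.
f'(x) = (-3*x^2 - 8*x + 24)/(x^4 + 16*x^2 + 64)

Solve f'(x) = 0:
  f'(x) = -(3*x^2 + 8*x - 24)/(x^2 + 8)^2; the denominator is positive wherever f is defined, so f'(x) = 0 ⇔ -3*x^2 - 8*x + 24 = 0.
  3*x^2 + 8*x - 24 = 0 has no rational roots; quadratic formula: x = (-8 ± √352)/6.
  ⇒ x = -2*sqrt(22)/3 - 4/3 ≈ -4.4603, -4/3 + 2*sqrt(22)/3 ≈ 1.7936

f''(x) = 2*(4*x^2*(3*x + 4) - (9*x + 4)*(x^2 + 8))/(x^2 + 8)^3
Second-derivative test at each critical point:
  f''(-4.4603) = 0.0241 > 0 → local minimum
  f''(1.7936) = -0.1491 < 0 → local maximum

Critical points: x = -2*sqrt(22)/3 - 4/3 ≈ -4.4603 (local minimum); x = -4/3 + 2*sqrt(22)/3 ≈ 1.7936 (local maximum)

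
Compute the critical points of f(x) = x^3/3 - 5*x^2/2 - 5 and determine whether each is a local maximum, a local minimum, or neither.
f'(x) = x*(x - 5)

Solve f'(x) = 0:
  Factor: x^2 - 5*x = x*(x - 5) = 0.
  ⇒ x = 0, 5

f''(x) = 2*x - 5
Second-derivative test at each critical point:
  f''(0) = -5 < 0 → local maximum
  f''(5) = 5 > 0 → local minimum

Critical points: x = 0 (local maximum); x = 5 (local minimum)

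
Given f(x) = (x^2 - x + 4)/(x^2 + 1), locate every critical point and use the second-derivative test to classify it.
f'(x) = (x^2 - 6*x - 1)/(x^4 + 2*x^2 + 1)

Solve f'(x) = 0:
  f'(x) = (x^2 - 6*x - 1)/(x^2 + 1)^2; the denominator is positive wherever f is defined, so f'(x) = 0 ⇔ x^2 - 6*x - 1 = 0.
  x^2 - 6*x - 1 = 0 has no rational roots; quadratic formula: x = (6 ± √40)/2.
  ⇒ x = 3 - sqrt(10) ≈ -0.1623, 3 + sqrt(10) ≈ 6.1623

f''(x) = 2*(-x^3 + 9*x^2 + 3*x - 3)/(x^6 + 3*x^4 + 3*x^2 + 1)
Second-derivative test at each critical point:
  f''(-0.1623) = -6.0042 < 0 → local maximum
  f''(6.1623) = 0.0042 > 0 → local minimum

Critical points: x = 3 - sqrt(10) ≈ -0.1623 (local maximum); x = 3 + sqrt(10) ≈ 6.1623 (local minimum)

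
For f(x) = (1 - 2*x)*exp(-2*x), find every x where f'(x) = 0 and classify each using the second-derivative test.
f'(x) = 4*(x - 1)*exp(-2*x)

Solve f'(x) = 0:
  f'(x) = (4*x - 4)·exp(-2*x) and exp(-2*x) > 0 for every x, so f'(x) = 0 ⇔ 4*x - 4 = 0.
  Factor: 4*x - 4 = 4*(x - 1) = 0.
  ⇒ x = 1

f''(x) = 4*(3 - 2*x)*exp(-2*x)
Second-derivative test at each critical point:
  f''(1) = 0.5413 > 0 → local minimum

Critical points: x = 1 (local minimum)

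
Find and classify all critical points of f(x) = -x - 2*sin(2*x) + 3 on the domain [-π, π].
f'(x) = 8*sin(x)^2 - 5

Solve f'(x) = 0 on [-π, π]:
  f'(x) = 0 ⇔ cos(2*x) = -1/4, i.e. 2*x = ±arccos(-1/4) + 2nπ; keep the solutions lying in [-π, π].
  ⇒ x = -pi + acos(-1/4)/2 ≈ -2.2299, -acos(-1/4)/2 ≈ -0.9117, acos(-1/4)/2 ≈ 0.9117, pi - acos(-1/4)/2 ≈ 2.2299

f''(x) = 8*sin(2*x)
Second-derivative test at each critical point:
  f''(-2.2299) = 7.7460 > 0 → local minimum
  f''(-0.9117) = -7.7460 < 0 → local maximum
  f''(0.9117) = 7.7460 > 0 → local minimum
  f''(2.2299) = -7.7460 < 0 → local maximum

Critical points: x = -pi + acos(-1/4)/2 ≈ -2.2299 (local minimum); x = -acos(-1/4)/2 ≈ -0.9117 (local maximum); x = acos(-1/4)/2 ≈ 0.9117 (local minimum); x = pi - acos(-1/4)/2 ≈ 2.2299 (local maximum)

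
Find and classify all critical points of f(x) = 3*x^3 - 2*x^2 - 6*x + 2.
f'(x) = 9*x^2 - 4*x - 6

Solve f'(x) = 0:
  9*x^2 - 4*x - 6 = 0 has no rational roots; quadratic formula: x = (4 ± √232)/18.
  ⇒ x = 2/9 - sqrt(58)/9 ≈ -0.6240, 2/9 + sqrt(58)/9 ≈ 1.0684

f''(x) = 18*x - 4
Second-derivative test at each critical point:
  f''(-0.6240) = -15.2315 < 0 → local maximum
  f''(1.0684) = 15.2315 > 0 → local minimum

Critical points: x = 2/9 - sqrt(58)/9 ≈ -0.6240 (local maximum); x = 2/9 + sqrt(58)/9 ≈ 1.0684 (local minimum)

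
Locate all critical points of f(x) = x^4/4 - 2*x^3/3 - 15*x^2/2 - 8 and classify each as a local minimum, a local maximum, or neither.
f'(x) = x*(x^2 - 2*x - 15)

Solve f'(x) = 0:
  Factor: x^3 - 2*x^2 - 15*x = x*(x - 5)*(x + 3) = 0.
  ⇒ x = -3, 0, 5

f''(x) = 3*x^2 - 4*x - 15
Second-derivative test at each critical point:
  f''(-3) = 24 > 0 → local minimum
  f''(0) = -15 < 0 → local maximum
  f''(5) = 40 > 0 → local minimum

Critical points: x = -3 (local minimum); x = 0 (local maximum); x = 5 (local minimum)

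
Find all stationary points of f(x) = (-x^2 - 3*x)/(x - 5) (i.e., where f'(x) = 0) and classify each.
f'(x) = (-x^2 + 10*x + 15)/(x^2 - 10*x + 25)

Solve f'(x) = 0:
  f'(x) = -(x^2 - 10*x - 15)/(x - 5)^2; the denominator is positive wherever f is defined, so f'(x) = 0 ⇔ -x^2 + 10*x + 15 = 0.
  x^2 - 10*x - 15 = 0 has no rational roots; quadratic formula: x = (10 ± √160)/2.
  ⇒ x = 5 - 2*sqrt(10) ≈ -1.3246, 5 + 2*sqrt(10) ≈ 11.3246

f''(x) = -80/(x^3 - 15*x^2 + 75*x - 125)
Second-derivative test at each critical point:
  f''(-1.3246) = 0.3162 > 0 → local minimum
  f''(11.3246) = -0.3162 < 0 → local maximum

Critical points: x = 5 - 2*sqrt(10) ≈ -1.3246 (local minimum); x = 5 + 2*sqrt(10) ≈ 11.3246 (local maximum)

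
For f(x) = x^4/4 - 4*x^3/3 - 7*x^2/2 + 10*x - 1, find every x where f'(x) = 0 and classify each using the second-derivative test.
f'(x) = x^3 - 4*x^2 - 7*x + 10

Solve f'(x) = 0:
  Factor: x^3 - 4*x^2 - 7*x + 10 = (x - 5)*(x - 1)*(x + 2) = 0.
  ⇒ x = -2, 1, 5

f''(x) = 3*x^2 - 8*x - 7
Second-derivative test at each critical point:
  f''(-2) = 21 > 0 → local minimum
  f''(1) = -12 < 0 → local maximum
  f''(5) = 28 > 0 → local minimum

Critical points: x = -2 (local minimum); x = 1 (local maximum); x = 5 (local minimum)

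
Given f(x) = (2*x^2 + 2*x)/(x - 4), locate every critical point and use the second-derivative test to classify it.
f'(x) = 2*(x^2 - 8*x - 4)/(x^2 - 8*x + 16)

Solve f'(x) = 0:
  f'(x) = 2*(x^2 - 8*x - 4)/(x - 4)^2; the denominator is positive wherever f is defined, so f'(x) = 0 ⇔ 2*x^2 - 16*x - 8 = 0.
  Factor: 2*x^2 - 16*x - 8 = 2*(x^2 - 8*x - 4); x^2 - 8*x - 4 = 0 has no rational roots; quadratic formula: x = (8 ± √80)/2.
  ⇒ x = 4 - 2*sqrt(5) ≈ -0.4721, 4 + 2*sqrt(5) ≈ 8.4721

f''(x) = 80/(x^3 - 12*x^2 + 48*x - 64)
Second-derivative test at each critical point:
  f''(-0.4721) = -0.8944 < 0 → local maximum
  f''(8.4721) = 0.8944 > 0 → local minimum

Critical points: x = 4 - 2*sqrt(5) ≈ -0.4721 (local maximum); x = 4 + 2*sqrt(5) ≈ 8.4721 (local minimum)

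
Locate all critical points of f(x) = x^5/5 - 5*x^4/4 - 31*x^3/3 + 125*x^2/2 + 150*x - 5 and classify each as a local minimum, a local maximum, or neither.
f'(x) = x^4 - 5*x^3 - 31*x^2 + 125*x + 150

Solve f'(x) = 0:
  Factor: x^4 - 5*x^3 - 31*x^2 + 125*x + 150 = (x - 6)*(x - 5)*(x + 1)*(x + 5) = 0.
  ⇒ x = -5, -1, 5, 6

f''(x) = 4*x^3 - 15*x^2 - 62*x + 125
Second-derivative test at each critical point:
  f''(-5) = -440 < 0 → local maximum
  f''(-1) = 168 > 0 → local minimum
  f''(5) = -60 < 0 → local maximum
  f''(6) = 77 > 0 → local minimum

Critical points: x = -5 (local maximum); x = -1 (local minimum); x = 5 (local maximum); x = 6 (local minimum)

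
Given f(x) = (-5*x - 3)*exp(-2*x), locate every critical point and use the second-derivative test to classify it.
f'(x) = (10*x + 1)*exp(-2*x)

Solve f'(x) = 0:
  f'(x) = (10*x + 1)·exp(-2*x) and exp(-2*x) > 0 for every x, so f'(x) = 0 ⇔ 10*x + 1 = 0.
  10*x + 1 = 0.
  ⇒ x = -1/10

f''(x) = 4*(2 - 5*x)*exp(-2*x)
Second-derivative test at each critical point:
  f''(-1/10) = 12.2140 > 0 → local minimum

Critical points: x = -1/10 (local minimum)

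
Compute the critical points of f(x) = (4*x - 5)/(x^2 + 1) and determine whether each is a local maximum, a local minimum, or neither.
f'(x) = 2*(-2*x^2 + 5*x + 2)/(x^4 + 2*x^2 + 1)

Solve f'(x) = 0:
  f'(x) = -2*(2*x^2 - 5*x - 2)/(x^2 + 1)^2; the denominator is positive wherever f is defined, so f'(x) = 0 ⇔ -4*x^2 + 10*x + 4 = 0.
  Factor: -4*x^2 + 10*x + 4 = -2*(2*x^2 - 5*x - 2); 2*x^2 - 5*x - 2 = 0 has no rational roots; quadratic formula: x = (5 ± √41)/4.
  ⇒ x = 5/4 - sqrt(41)/4 ≈ -0.3508, 5/4 + sqrt(41)/4 ≈ 2.8508

f''(x) = 2*(4*x^2*(4*x - 5) + (5 - 12*x)*(x^2 + 1))/(x^2 + 1)^3
Second-derivative test at each critical point:
  f''(-0.3508) = 10.1537 > 0 → local minimum
  f''(2.8508) = -0.1537 < 0 → local maximum

Critical points: x = 5/4 - sqrt(41)/4 ≈ -0.3508 (local minimum); x = 5/4 + sqrt(41)/4 ≈ 2.8508 (local maximum)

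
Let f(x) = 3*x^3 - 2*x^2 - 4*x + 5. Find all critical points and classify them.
f'(x) = 9*x^2 - 4*x - 4

Solve f'(x) = 0:
  9*x^2 - 4*x - 4 = 0 has no rational roots; quadratic formula: x = (4 ± √160)/18.
  ⇒ x = 2/9 - 2*sqrt(10)/9 ≈ -0.4805, 2/9 + 2*sqrt(10)/9 ≈ 0.9250

f''(x) = 18*x - 4
Second-derivative test at each critical point:
  f''(-0.4805) = -12.6491 < 0 → local maximum
  f''(0.9250) = 12.6491 > 0 → local minimum

Critical points: x = 2/9 - 2*sqrt(10)/9 ≈ -0.4805 (local maximum); x = 2/9 + 2*sqrt(10)/9 ≈ 0.9250 (local minimum)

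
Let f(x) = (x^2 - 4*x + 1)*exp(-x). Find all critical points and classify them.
f'(x) = (-x^2 + 6*x - 5)*exp(-x)

Solve f'(x) = 0:
  f'(x) = (-x^2 + 6*x - 5)·exp(-x) and exp(-x) > 0 for every x, so f'(x) = 0 ⇔ -x^2 + 6*x - 5 = 0.
  Factor: -x^2 + 6*x - 5 = -(x - 5)*(x - 1) = 0.
  ⇒ x = 1, 5

f''(x) = (x^2 - 8*x + 11)*exp(-x)
Second-derivative test at each critical point:
  f''(1) = 1.4715 > 0 → local minimum
  f''(5) = -0.0270 < 0 → local maximum

Critical points: x = 1 (local minimum); x = 5 (local maximum)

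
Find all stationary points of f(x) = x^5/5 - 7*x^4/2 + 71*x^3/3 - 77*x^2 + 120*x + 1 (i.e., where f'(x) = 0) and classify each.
f'(x) = x^4 - 14*x^3 + 71*x^2 - 154*x + 120

Solve f'(x) = 0:
  Factor: x^4 - 14*x^3 + 71*x^2 - 154*x + 120 = (x - 5)*(x - 4)*(x - 3)*(x - 2) = 0.
  ⇒ x = 2, 3, 4, 5

f''(x) = 4*x^3 - 42*x^2 + 142*x - 154
Second-derivative test at each critical point:
  f''(2) = -6 < 0 → local maximum
  f''(3) = 2 > 0 → local minimum
  f''(4) = -2 < 0 → local maximum
  f''(5) = 6 > 0 → local minimum

Critical points: x = 2 (local maximum); x = 3 (local minimum); x = 4 (local maximum); x = 5 (local minimum)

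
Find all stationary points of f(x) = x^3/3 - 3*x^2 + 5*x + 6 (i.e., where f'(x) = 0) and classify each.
f'(x) = x^2 - 6*x + 5

Solve f'(x) = 0:
  Factor: x^2 - 6*x + 5 = (x - 5)*(x - 1) = 0.
  ⇒ x = 1, 5

f''(x) = 2*x - 6
Second-derivative test at each critical point:
  f''(1) = -4 < 0 → local maximum
  f''(5) = 4 > 0 → local minimum

Critical points: x = 1 (local maximum); x = 5 (local minimum)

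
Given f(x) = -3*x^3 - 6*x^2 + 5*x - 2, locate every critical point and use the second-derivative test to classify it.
f'(x) = -9*x^2 - 12*x + 5

Solve f'(x) = 0:
  Factor: -9*x^2 - 12*x + 5 = -(3*x - 1)*(3*x + 5) = 0.
  ⇒ x = -5/3, 1/3

f''(x) = -18*x - 12
Second-derivative test at each critical point:
  f''(-5/3) = 18 > 0 → local minimum
  f''(1/3) = -18 < 0 → local maximum

Critical points: x = -5/3 (local minimum); x = 1/3 (local maximum)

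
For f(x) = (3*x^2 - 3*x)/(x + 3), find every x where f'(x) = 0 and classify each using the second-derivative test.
f'(x) = 3*(x^2 + 6*x - 3)/(x^2 + 6*x + 9)

Solve f'(x) = 0:
  f'(x) = 3*(x^2 + 6*x - 3)/(x + 3)^2; the denominator is positive wherever f is defined, so f'(x) = 0 ⇔ 3*x^2 + 18*x - 9 = 0.
  Factor: 3*x^2 + 18*x - 9 = 3*(x^2 + 6*x - 3); x^2 + 6*x - 3 = 0 has no rational roots; quadratic formula: x = (-6 ± √48)/2.
  ⇒ x = -2*sqrt(3) - 3 ≈ -6.4641, -3 + 2*sqrt(3) ≈ 0.4641

f''(x) = 72/(x^3 + 9*x^2 + 27*x + 27)
Second-derivative test at each critical point:
  f''(-6.4641) = -1.7321 < 0 → local maximum
  f''(0.4641) = 1.7321 > 0 → local minimum

Critical points: x = -2*sqrt(3) - 3 ≈ -6.4641 (local maximum); x = -3 + 2*sqrt(3) ≈ 0.4641 (local minimum)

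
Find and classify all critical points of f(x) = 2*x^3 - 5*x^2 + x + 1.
f'(x) = 6*x^2 - 10*x + 1

Solve f'(x) = 0:
  6*x^2 - 10*x + 1 = 0 has no rational roots; quadratic formula: x = (10 ± √76)/12.
  ⇒ x = 5/6 - sqrt(19)/6 ≈ 0.1069, sqrt(19)/6 + 5/6 ≈ 1.5598

f''(x) = 12*x - 10
Second-derivative test at each critical point:
  f''(0.1069) = -8.7178 < 0 → local maximum
  f''(1.5598) = 8.7178 > 0 → local minimum

Critical points: x = 5/6 - sqrt(19)/6 ≈ 0.1069 (local maximum); x = sqrt(19)/6 + 5/6 ≈ 1.5598 (local minimum)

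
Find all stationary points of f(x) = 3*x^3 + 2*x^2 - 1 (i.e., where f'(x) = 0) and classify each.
f'(x) = x*(9*x + 4)

Solve f'(x) = 0:
  Factor: 9*x^2 + 4*x = x*(9*x + 4) = 0.
  ⇒ x = -4/9, 0

f''(x) = 18*x + 4
Second-derivative test at each critical point:
  f''(-4/9) = -4 < 0 → local maximum
  f''(0) = 4 > 0 → local minimum

Critical points: x = -4/9 (local maximum); x = 0 (local minimum)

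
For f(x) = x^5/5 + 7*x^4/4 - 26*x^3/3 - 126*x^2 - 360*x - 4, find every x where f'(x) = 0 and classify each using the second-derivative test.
f'(x) = x^4 + 7*x^3 - 26*x^2 - 252*x - 360

Solve f'(x) = 0:
  Factor: x^4 + 7*x^3 - 26*x^2 - 252*x - 360 = (x - 6)*(x + 2)*(x + 5)*(x + 6) = 0.
  ⇒ x = -6, -5, -2, 6

f''(x) = 4*x^3 + 21*x^2 - 52*x - 252
Second-derivative test at each critical point:
  f''(-6) = -48 < 0 → local maximum
  f''(-5) = 33 > 0 → local minimum
  f''(-2) = -96 < 0 → local maximum
  f''(6) = 1056 > 0 → local minimum

Critical points: x = -6 (local maximum); x = -5 (local minimum); x = -2 (local maximum); x = 6 (local minimum)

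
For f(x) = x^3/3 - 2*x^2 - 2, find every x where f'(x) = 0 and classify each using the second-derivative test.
f'(x) = x*(x - 4)

Solve f'(x) = 0:
  Factor: x^2 - 4*x = x*(x - 4) = 0.
  ⇒ x = 0, 4

f''(x) = 2*x - 4
Second-derivative test at each critical point:
  f''(0) = -4 < 0 → local maximum
  f''(4) = 4 > 0 → local minimum

Critical points: x = 0 (local maximum); x = 4 (local minimum)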